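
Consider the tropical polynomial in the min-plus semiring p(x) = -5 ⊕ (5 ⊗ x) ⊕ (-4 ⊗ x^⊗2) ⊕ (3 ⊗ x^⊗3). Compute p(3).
p(3) = -5

A tropical monomial a ⊗ x^⊗i evaluates to a + i · x. Evaluating each term at x = 3:
  Term 0 contributes -5 + 0 · 3 = -5
  Term 1 contributes 5 + 1 · 3 = 8
  Term 2 contributes -4 + 2 · 3 = 2
  Term 3 contributes 3 + 3 · 3 = 12
p(3) = ⊕ of these = min[-5, 8, 2, 12] = -5.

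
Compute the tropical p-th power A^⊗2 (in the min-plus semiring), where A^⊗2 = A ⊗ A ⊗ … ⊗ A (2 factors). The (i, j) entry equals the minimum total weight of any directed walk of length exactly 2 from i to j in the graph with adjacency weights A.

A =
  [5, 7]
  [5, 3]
A^⊗2 =
  [10, 10]
  [8, 6]

Each entry (A^⊗2)_ij equals the minimum over all length-2 walks i = v_0 → v_1 → … → v_2 = j of Σ_t A[v_t][v_{t+1}]. For example, for (i, j) = (0, 1) we minimise over 2 possible intermediate vertex sequences; the minimum is 10, attained along the walk 0 → 1 → 1.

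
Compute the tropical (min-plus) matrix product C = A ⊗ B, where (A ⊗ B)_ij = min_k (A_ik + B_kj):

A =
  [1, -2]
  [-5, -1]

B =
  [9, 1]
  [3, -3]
A ⊗ B =
  [1, -5]
  [2, -4]

Apply the min-plus product entry-by-entry:
  C[0][0] = min over k of (A[0][0] + B[0][0] = 1 + 9 = 10, A[0][1] + B[1][0] = -2 + 3 = 1) = 1 (attained at k = 1)
  C[0][1] = min over k of (A[0][0] + B[0][1] = 1 + 1 = 2, A[0][1] + B[1][1] = -2 + -3 = -5) = -5 (attained at k = 1)
  C[1][0] = min over k of (A[1][0] + B[0][0] = -5 + 9 = 4, A[1][1] + B[1][0] = -1 + 3 = 2) = 2 (attained at k = 1)
  C[1][1] = min over k of (A[1][0] + B[0][1] = -5 + 1 = -4, A[1][1] + B[1][1] = -1 + -3 = -4) = -4 (attained at k = 0)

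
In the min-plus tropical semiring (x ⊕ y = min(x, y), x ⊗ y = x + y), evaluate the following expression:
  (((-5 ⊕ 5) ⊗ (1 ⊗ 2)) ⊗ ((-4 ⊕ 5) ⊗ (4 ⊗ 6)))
(((-5 ⊕ 5) ⊗ (1 ⊗ 2)) ⊗ ((-4 ⊕ 5) ⊗ (4 ⊗ 6))) = 4

Expand innermost to outermost. Recall ⊕ takes the minimum of its arguments and ⊗ takes their sum. Working out the expression (((-5 ⊕ 5) ⊗ (1 ⊗ 2)) ⊗ ((-4 ⊕ 5) ⊗ (4 ⊗ 6))) gives 4.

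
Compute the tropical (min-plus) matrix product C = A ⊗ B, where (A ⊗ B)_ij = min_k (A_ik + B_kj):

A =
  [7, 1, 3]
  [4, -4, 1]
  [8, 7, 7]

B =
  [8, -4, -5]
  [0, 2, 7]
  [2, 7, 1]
A ⊗ B =
  [1, 3, 2]
  [-4, -2, -1]
  [7, 4, 3]

Apply the min-plus product entry-by-entry:
  C[0][0] = min over k of (A[0][0] + B[0][0] = 7 + 8 = 15, A[0][1] + B[1][0] = 1 + 0 = 1, A[0][2] + B[2][0] = 3 + 2 = 5) = 1 (attained at k = 1)
  C[0][1] = min over k of (A[0][0] + B[0][1] = 7 + -4 = 3, A[0][1] + B[1][1] = 1 + 2 = 3, A[0][2] + B[2][1] = 3 + 7 = 10) = 3 (attained at k = 0)
  C[0][2] = min over k of (A[0][0] + B[0][2] = 7 + -5 = 2, A[0][1] + B[1][2] = 1 + 7 = 8, A[0][2] + B[2][2] = 3 + 1 = 4) = 2 (attained at k = 0)
  C[1][0] = min over k of (A[1][0] + B[0][0] = 4 + 8 = 12, A[1][1] + B[1][0] = -4 + 0 = -4, A[1][2] + B[2][0] = 1 + 2 = 3) = -4 (attained at k = 1)
  C[1][1] = min over k of (A[1][0] + B[0][1] = 4 + -4 = 0, A[1][1] + B[1][1] = -4 + 2 = -2, A[1][2] + B[2][1] = 1 + 7 = 8) = -2 (attained at k = 1)
  C[1][2] = min over k of (A[1][0] + B[0][2] = 4 + -5 = -1, A[1][1] + B[1][2] = -4 + 7 = 3, A[1][2] + B[2][2] = 1 + 1 = 2) = -1 (attained at k = 0)
  C[2][0] = min over k of (A[2][0] + B[0][0] = 8 + 8 = 16, A[2][1] + B[1][0] = 7 + 0 = 7, A[2][2] + B[2][0] = 7 + 2 = 9) = 7 (attained at k = 1)
  C[2][1] = min over k of (A[2][0] + B[0][1] = 8 + -4 = 4, A[2][1] + B[1][1] = 7 + 2 = 9, A[2][2] + B[2][1] = 7 + 7 = 14) = 4 (attained at k = 0)
  C[2][2] = min over k of (A[2][0] + B[0][2] = 8 + -5 = 3, A[2][1] + B[1][2] = 7 + 7 = 14, A[2][2] + B[2][2] = 7 + 1 = 8) = 3 (attained at k = 0)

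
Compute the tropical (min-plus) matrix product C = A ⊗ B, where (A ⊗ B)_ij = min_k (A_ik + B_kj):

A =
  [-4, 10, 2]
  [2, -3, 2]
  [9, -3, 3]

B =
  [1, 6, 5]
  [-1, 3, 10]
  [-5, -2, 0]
A ⊗ B =
  [-3, 0, 1]
  [-4, 0, 2]
  [-4, 0, 3]

Apply the min-plus product entry-by-entry:
  C[0][0] = min over k of (A[0][0] + B[0][0] = -4 + 1 = -3, A[0][1] + B[1][0] = 10 + -1 = 9, A[0][2] + B[2][0] = 2 + -5 = -3) = -3 (attained at k = 0)
  C[0][1] = min over k of (A[0][0] + B[0][1] = -4 + 6 = 2, A[0][1] + B[1][1] = 10 + 3 = 13, A[0][2] + B[2][1] = 2 + -2 = 0) = 0 (attained at k = 2)
  C[0][2] = min over k of (A[0][0] + B[0][2] = -4 + 5 = 1, A[0][1] + B[1][2] = 10 + 10 = 20, A[0][2] + B[2][2] = 2 + 0 = 2) = 1 (attained at k = 0)
  C[1][0] = min over k of (A[1][0] + B[0][0] = 2 + 1 = 3, A[1][1] + B[1][0] = -3 + -1 = -4, A[1][2] + B[2][0] = 2 + -5 = -3) = -4 (attained at k = 1)
  C[1][1] = min over k of (A[1][0] + B[0][1] = 2 + 6 = 8, A[1][1] + B[1][1] = -3 + 3 = 0, A[1][2] + B[2][1] = 2 + -2 = 0) = 0 (attained at k = 1)
  C[1][2] = min over k of (A[1][0] + B[0][2] = 2 + 5 = 7, A[1][1] + B[1][2] = -3 + 10 = 7, A[1][2] + B[2][2] = 2 + 0 = 2) = 2 (attained at k = 2)
  C[2][0] = min over k of (A[2][0] + B[0][0] = 9 + 1 = 10, A[2][1] + B[1][0] = -3 + -1 = -4, A[2][2] + B[2][0] = 3 + -5 = -2) = -4 (attained at k = 1)
  C[2][1] = min over k of (A[2][0] + B[0][1] = 9 + 6 = 15, A[2][1] + B[1][1] = -3 + 3 = 0, A[2][2] + B[2][1] = 3 + -2 = 1) = 0 (attained at k = 1)
  C[2][2] = min over k of (A[2][0] + B[0][2] = 9 + 5 = 14, A[2][1] + B[1][2] = -3 + 10 = 7, A[2][2] + B[2][2] = 3 + 0 = 3) = 3 (attained at k = 2)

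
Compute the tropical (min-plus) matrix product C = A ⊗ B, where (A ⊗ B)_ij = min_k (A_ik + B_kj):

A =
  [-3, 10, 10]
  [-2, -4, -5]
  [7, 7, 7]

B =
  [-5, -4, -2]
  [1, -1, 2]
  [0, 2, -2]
A ⊗ B =
  [-8, -7, -5]
  [-7, -6, -7]
  [2, 3, 5]

Apply the min-plus product entry-by-entry:
  C[0][0] = min over k of (A[0][0] + B[0][0] = -3 + -5 = -8, A[0][1] + B[1][0] = 10 + 1 = 11, A[0][2] + B[2][0] = 10 + 0 = 10) = -8 (attained at k = 0)
  C[0][1] = min over k of (A[0][0] + B[0][1] = -3 + -4 = -7, A[0][1] + B[1][1] = 10 + -1 = 9, A[0][2] + B[2][1] = 10 + 2 = 12) = -7 (attained at k = 0)
  C[0][2] = min over k of (A[0][0] + B[0][2] = -3 + -2 = -5, A[0][1] + B[1][2] = 10 + 2 = 12, A[0][2] + B[2][2] = 10 + -2 = 8) = -5 (attained at k = 0)
  C[1][0] = min over k of (A[1][0] + B[0][0] = -2 + -5 = -7, A[1][1] + B[1][0] = -4 + 1 = -3, A[1][2] + B[2][0] = -5 + 0 = -5) = -7 (attained at k = 0)
  C[1][1] = min over k of (A[1][0] + B[0][1] = -2 + -4 = -6, A[1][1] + B[1][1] = -4 + -1 = -5, A[1][2] + B[2][1] = -5 + 2 = -3) = -6 (attained at k = 0)
  C[1][2] = min over k of (A[1][0] + B[0][2] = -2 + -2 = -4, A[1][1] + B[1][2] = -4 + 2 = -2, A[1][2] + B[2][2] = -5 + -2 = -7) = -7 (attained at k = 2)
  C[2][0] = min over k of (A[2][0] + B[0][0] = 7 + -5 = 2, A[2][1] + B[1][0] = 7 + 1 = 8, A[2][2] + B[2][0] = 7 + 0 = 7) = 2 (attained at k = 0)
  C[2][1] = min over k of (A[2][0] + B[0][1] = 7 + -4 = 3, A[2][1] + B[1][1] = 7 + -1 = 6, A[2][2] + B[2][1] = 7 + 2 = 9) = 3 (attained at k = 0)
  C[2][2] = min over k of (A[2][0] + B[0][2] = 7 + -2 = 5, A[2][1] + B[1][2] = 7 + 2 = 9, A[2][2] + B[2][2] = 7 + -2 = 5) = 5 (attained at k = 0)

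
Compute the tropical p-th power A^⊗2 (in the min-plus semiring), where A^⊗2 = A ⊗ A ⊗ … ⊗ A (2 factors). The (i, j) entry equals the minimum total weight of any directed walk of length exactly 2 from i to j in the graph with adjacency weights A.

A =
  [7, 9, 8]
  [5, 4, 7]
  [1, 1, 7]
A^⊗2 =
  [9, 9, 15]
  [8, 8, 11]
  [6, 5, 8]

Each entry (A^⊗2)_ij equals the minimum over all length-2 walks i = v_0 → v_1 → … → v_2 = j of Σ_t A[v_t][v_{t+1}]. For example, for (i, j) = (0, 2) we minimise over 3 possible intermediate vertex sequences; the minimum is 15, attained along the walk 0 → 0 → 2.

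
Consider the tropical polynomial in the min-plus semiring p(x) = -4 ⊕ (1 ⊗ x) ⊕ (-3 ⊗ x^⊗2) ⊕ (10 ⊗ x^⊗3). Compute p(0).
p(0) = -4

A tropical monomial a ⊗ x^⊗i evaluates to a + i · x. Evaluating each term at x = 0:
  Term 0 contributes -4 + 0 · 0 = -4
  Term 1 contributes 1 + 1 · 0 = 1
  Term 2 contributes -3 + 2 · 0 = -3
  Term 3 contributes 10 + 3 · 0 = 10
p(0) = ⊕ of these = min[-4, 1, -3, 10] = -4.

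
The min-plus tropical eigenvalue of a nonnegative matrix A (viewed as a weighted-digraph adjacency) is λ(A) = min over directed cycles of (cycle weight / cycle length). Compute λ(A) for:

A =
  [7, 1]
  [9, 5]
λ(A) = 5

Enumerate directed cycles and compute their means (weight / length). Sample:
  cycle 0 → 0: weight = 7, length = 1, mean = 7/1 ≈ 7.000
  cycle 1 → 1: weight = 5, length = 1, mean = 5/1 ≈ 5.000
  cycle 0 → 1 → 0: weight = 10, length = 2, mean = 10/2 ≈ 5.000
  cycle 1 → 0 → 1: weight = 10, length = 2, mean = 10/2 ≈ 5.000
Minimum mean = 5.000, attained e.g. along the cycle 1 → 1 with weight 5 and length 1. So λ(A) = 5/1 = 5.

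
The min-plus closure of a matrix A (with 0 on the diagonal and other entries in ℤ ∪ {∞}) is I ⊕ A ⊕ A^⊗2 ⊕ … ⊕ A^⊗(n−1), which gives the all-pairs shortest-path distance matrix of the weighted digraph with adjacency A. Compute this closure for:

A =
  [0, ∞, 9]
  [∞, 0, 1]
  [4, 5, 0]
Closure =
  [0, 14, 9]
  [5, 0, 1]
  [4, 5, 0]

This is the Floyd-Warshall all-pairs shortest-path computation. For each intermediate vertex k = 0, 1, …, 2, update dist[i][j] ← min(dist[i][j], dist[i][k] + dist[k][j]). The final matrix gives, for each (i, j), the minimum total weight of any directed path from i to j (possibly empty when i = j).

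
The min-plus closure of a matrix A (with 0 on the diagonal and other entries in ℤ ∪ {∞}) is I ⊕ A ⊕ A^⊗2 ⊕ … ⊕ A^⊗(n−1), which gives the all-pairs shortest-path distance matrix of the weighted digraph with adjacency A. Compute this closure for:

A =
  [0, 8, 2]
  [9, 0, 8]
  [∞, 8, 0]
Closure =
  [0, 8, 2]
  [9, 0, 8]
  [17, 8, 0]

This is the Floyd-Warshall all-pairs shortest-path computation. For each intermediate vertex k = 0, 1, …, 2, update dist[i][j] ← min(dist[i][j], dist[i][k] + dist[k][j]). The final matrix gives, for each (i, j), the minimum total weight of any directed path from i to j (possibly empty when i = j).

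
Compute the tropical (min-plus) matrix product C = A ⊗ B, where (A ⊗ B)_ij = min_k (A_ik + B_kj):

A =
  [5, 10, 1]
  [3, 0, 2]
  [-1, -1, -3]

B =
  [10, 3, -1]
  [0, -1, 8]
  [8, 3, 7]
A ⊗ B =
  [9, 4, 4]
  [0, -1, 2]
  [-1, -2, -2]

Apply the min-plus product entry-by-entry:
  C[0][0] = min over k of (A[0][0] + B[0][0] = 5 + 10 = 15, A[0][1] + B[1][0] = 10 + 0 = 10, A[0][2] + B[2][0] = 1 + 8 = 9) = 9 (attained at k = 2)
  C[0][1] = min over k of (A[0][0] + B[0][1] = 5 + 3 = 8, A[0][1] + B[1][1] = 10 + -1 = 9, A[0][2] + B[2][1] = 1 + 3 = 4) = 4 (attained at k = 2)
  C[0][2] = min over k of (A[0][0] + B[0][2] = 5 + -1 = 4, A[0][1] + B[1][2] = 10 + 8 = 18, A[0][2] + B[2][2] = 1 + 7 = 8) = 4 (attained at k = 0)
  C[1][0] = min over k of (A[1][0] + B[0][0] = 3 + 10 = 13, A[1][1] + B[1][0] = 0 + 0 = 0, A[1][2] + B[2][0] = 2 + 8 = 10) = 0 (attained at k = 1)
  C[1][1] = min over k of (A[1][0] + B[0][1] = 3 + 3 = 6, A[1][1] + B[1][1] = 0 + -1 = -1, A[1][2] + B[2][1] = 2 + 3 = 5) = -1 (attained at k = 1)
  C[1][2] = min over k of (A[1][0] + B[0][2] = 3 + -1 = 2, A[1][1] + B[1][2] = 0 + 8 = 8, A[1][2] + B[2][2] = 2 + 7 = 9) = 2 (attained at k = 0)
  C[2][0] = min over k of (A[2][0] + B[0][0] = -1 + 10 = 9, A[2][1] + B[1][0] = -1 + 0 = -1, A[2][2] + B[2][0] = -3 + 8 = 5) = -1 (attained at k = 1)
  C[2][1] = min over k of (A[2][0] + B[0][1] = -1 + 3 = 2, A[2][1] + B[1][1] = -1 + -1 = -2, A[2][2] + B[2][1] = -3 + 3 = 0) = -2 (attained at k = 1)
  C[2][2] = min over k of (A[2][0] + B[0][2] = -1 + -1 = -2, A[2][1] + B[1][2] = -1 + 8 = 7, A[2][2] + B[2][2] = -3 + 7 = 4) = -2 (attained at k = 0)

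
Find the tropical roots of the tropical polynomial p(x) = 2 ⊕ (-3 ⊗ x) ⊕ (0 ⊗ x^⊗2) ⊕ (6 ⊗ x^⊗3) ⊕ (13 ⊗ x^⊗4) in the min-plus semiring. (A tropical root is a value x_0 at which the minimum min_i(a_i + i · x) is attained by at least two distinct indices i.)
Roots: {-7, -6, -3, 5}

Each tropical root is a break point of the lower envelope of the lines y = a_i + i · x (there are 5 lines, with slopes 0, 1, ..., 4). Only the lines that attain the minimum somewhere contribute to roots; other lines are dominated. Here the surviving (envelope) indices are i = 4, i = 3, i = 2, i = 1, i = 0.
Intersections between consecutive envelope lines give the roots: for adjacent envelope indices i < j the intersection is x = (a_i − a_j) / (j − i). Reading off the sorted break points: {-7, -6, -3, 5}.
Verification: at each break x_0, at least two indices attain the minimum of min_i(a_i + i · x_0).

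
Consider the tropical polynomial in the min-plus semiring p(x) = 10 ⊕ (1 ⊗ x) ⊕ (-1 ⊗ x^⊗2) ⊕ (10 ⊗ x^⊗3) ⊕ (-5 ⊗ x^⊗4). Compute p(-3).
p(-3) = -17

A tropical monomial a ⊗ x^⊗i evaluates to a + i · x. Evaluating each term at x = -3:
  Term 0 contributes 10 + 0 · -3 = 10
  Term 1 contributes 1 + 1 · -3 = -2
  Term 2 contributes -1 + 2 · -3 = -7
  Term 3 contributes 10 + 3 · -3 = 1
  Term 4 contributes -5 + 4 · -3 = -17
p(-3) = ⊕ of these = min[10, -2, -7, 1, -17] = -17.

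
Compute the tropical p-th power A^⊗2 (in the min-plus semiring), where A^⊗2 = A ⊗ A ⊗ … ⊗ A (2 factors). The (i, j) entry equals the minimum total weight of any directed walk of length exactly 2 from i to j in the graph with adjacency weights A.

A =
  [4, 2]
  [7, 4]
A^⊗2 =
  [8, 6]
  [11, 8]

Each entry (A^⊗2)_ij equals the minimum over all length-2 walks i = v_0 → v_1 → … → v_2 = j of Σ_t A[v_t][v_{t+1}]. For example, for (i, j) = (0, 1) we minimise over 2 possible intermediate vertex sequences; the minimum is 6, attained along the walk 0 → 0 → 1.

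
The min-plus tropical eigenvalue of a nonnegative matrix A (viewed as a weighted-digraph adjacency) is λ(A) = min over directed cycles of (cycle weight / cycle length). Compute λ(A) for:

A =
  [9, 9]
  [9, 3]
λ(A) = 3

Enumerate directed cycles and compute their means (weight / length). Sample:
  cycle 0 → 0: weight = 9, length = 1, mean = 9/1 ≈ 9.000
  cycle 1 → 1: weight = 3, length = 1, mean = 3/1 ≈ 3.000
  cycle 0 → 1 → 0: weight = 18, length = 2, mean = 18/2 ≈ 9.000
  cycle 1 → 0 → 1: weight = 18, length = 2, mean = 18/2 ≈ 9.000
Minimum mean = 3.000, attained e.g. along the cycle 1 → 1 with weight 3 and length 1. So λ(A) = 3/1 = 3.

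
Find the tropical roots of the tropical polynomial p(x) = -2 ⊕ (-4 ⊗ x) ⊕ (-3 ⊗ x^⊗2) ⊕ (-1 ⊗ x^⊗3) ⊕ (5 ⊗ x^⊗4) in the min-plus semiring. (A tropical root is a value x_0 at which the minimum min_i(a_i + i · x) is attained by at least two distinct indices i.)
Roots: {-6, -2, -1, 2}

Each tropical root is a break point of the lower envelope of the lines y = a_i + i · x (there are 5 lines, with slopes 0, 1, ..., 4). Only the lines that attain the minimum somewhere contribute to roots; other lines are dominated. Here the surviving (envelope) indices are i = 4, i = 3, i = 2, i = 1, i = 0.
Intersections between consecutive envelope lines give the roots: for adjacent envelope indices i < j the intersection is x = (a_i − a_j) / (j − i). Reading off the sorted break points: {-6, -2, -1, 2}.
Verification: at each break x_0, at least two indices attain the minimum of min_i(a_i + i · x_0).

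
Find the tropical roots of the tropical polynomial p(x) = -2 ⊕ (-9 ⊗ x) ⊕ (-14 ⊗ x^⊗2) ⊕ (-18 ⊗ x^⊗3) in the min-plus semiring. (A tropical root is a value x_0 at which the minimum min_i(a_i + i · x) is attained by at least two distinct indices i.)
Roots: {4, 5, 7}

Each tropical root is a break point of the lower envelope of the lines y = a_i + i · x (there are 4 lines, with slopes 0, 1, ..., 3). Only the lines that attain the minimum somewhere contribute to roots; other lines are dominated. Here the surviving (envelope) indices are i = 3, i = 2, i = 1, i = 0.
Intersections between consecutive envelope lines give the roots: for adjacent envelope indices i < j the intersection is x = (a_i − a_j) / (j − i). Reading off the sorted break points: {4, 5, 7}.
Verification: at each break x_0, at least two indices attain the minimum of min_i(a_i + i · x_0).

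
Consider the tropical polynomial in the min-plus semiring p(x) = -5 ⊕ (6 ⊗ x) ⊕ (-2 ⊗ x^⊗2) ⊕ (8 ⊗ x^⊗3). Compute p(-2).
p(-2) = -6

A tropical monomial a ⊗ x^⊗i evaluates to a + i · x. Evaluating each term at x = -2:
  Term 0 contributes -5 + 0 · -2 = -5
  Term 1 contributes 6 + 1 · -2 = 4
  Term 2 contributes -2 + 2 · -2 = -6
  Term 3 contributes 8 + 3 · -2 = 2
p(-2) = ⊕ of these = min[-5, 4, -6, 2] = -6.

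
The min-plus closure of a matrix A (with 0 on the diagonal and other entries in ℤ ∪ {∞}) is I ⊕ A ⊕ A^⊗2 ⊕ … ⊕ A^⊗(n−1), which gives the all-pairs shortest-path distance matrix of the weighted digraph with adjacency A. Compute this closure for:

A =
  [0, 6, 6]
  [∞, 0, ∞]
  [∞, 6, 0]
Closure =
  [0, 6, 6]
  [∞, 0, ∞]
  [∞, 6, 0]

This is the Floyd-Warshall all-pairs shortest-path computation. For each intermediate vertex k = 0, 1, …, 2, update dist[i][j] ← min(dist[i][j], dist[i][k] + dist[k][j]). The final matrix gives, for each (i, j), the minimum total weight of any directed path from i to j (possibly empty when i = j).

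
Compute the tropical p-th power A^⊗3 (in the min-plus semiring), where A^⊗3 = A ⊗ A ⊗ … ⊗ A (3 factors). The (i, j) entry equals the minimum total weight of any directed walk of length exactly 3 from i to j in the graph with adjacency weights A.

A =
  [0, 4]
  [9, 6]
A^⊗3 =
  [0, 4]
  [9, 13]

Each entry (A^⊗3)_ij equals the minimum over all length-3 walks i = v_0 → v_1 → … → v_3 = j of Σ_t A[v_t][v_{t+1}]. For example, for (i, j) = (0, 1) we minimise over 4 possible intermediate vertex sequences; the minimum is 4, attained along the walk 0 → 0 → 0 → 1.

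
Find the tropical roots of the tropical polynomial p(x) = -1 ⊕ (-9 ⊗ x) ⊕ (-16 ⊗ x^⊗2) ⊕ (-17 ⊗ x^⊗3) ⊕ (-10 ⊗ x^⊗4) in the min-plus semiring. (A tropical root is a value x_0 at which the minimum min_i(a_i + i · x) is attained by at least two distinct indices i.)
Roots: {-7, 1, 7, 8}

Each tropical root is a break point of the lower envelope of the lines y = a_i + i · x (there are 5 lines, with slopes 0, 1, ..., 4). Only the lines that attain the minimum somewhere contribute to roots; other lines are dominated. Here the surviving (envelope) indices are i = 4, i = 3, i = 2, i = 1, i = 0.
Intersections between consecutive envelope lines give the roots: for adjacent envelope indices i < j the intersection is x = (a_i − a_j) / (j − i). Reading off the sorted break points: {-7, 1, 7, 8}.
Verification: at each break x_0, at least two indices attain the minimum of min_i(a_i + i · x_0).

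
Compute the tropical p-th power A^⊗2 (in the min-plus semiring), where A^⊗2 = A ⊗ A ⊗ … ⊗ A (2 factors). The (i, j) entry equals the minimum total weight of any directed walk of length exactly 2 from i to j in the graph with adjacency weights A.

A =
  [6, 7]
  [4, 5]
A^⊗2 =
  [11, 12]
  [9, 10]

Each entry (A^⊗2)_ij equals the minimum over all length-2 walks i = v_0 → v_1 → … → v_2 = j of Σ_t A[v_t][v_{t+1}]. For example, for (i, j) = (0, 1) we minimise over 2 possible intermediate vertex sequences; the minimum is 12, attained along the walk 0 → 1 → 1.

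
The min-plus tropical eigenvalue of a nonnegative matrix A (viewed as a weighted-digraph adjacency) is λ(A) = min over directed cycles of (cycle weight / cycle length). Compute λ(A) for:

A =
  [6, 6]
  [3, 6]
λ(A) = 9/2

Enumerate directed cycles and compute their means (weight / length). Sample:
  cycle 0 → 0: weight = 6, length = 1, mean = 6/1 ≈ 6.000
  cycle 1 → 1: weight = 6, length = 1, mean = 6/1 ≈ 6.000
  cycle 0 → 1 → 0: weight = 9, length = 2, mean = 9/2 ≈ 4.500
  cycle 1 → 0 → 1: weight = 9, length = 2, mean = 9/2 ≈ 4.500
Minimum mean = 4.500, attained e.g. along the cycle 0 → 1 → 0 with weight 9 and length 2. So λ(A) = 9/2 = 9/2.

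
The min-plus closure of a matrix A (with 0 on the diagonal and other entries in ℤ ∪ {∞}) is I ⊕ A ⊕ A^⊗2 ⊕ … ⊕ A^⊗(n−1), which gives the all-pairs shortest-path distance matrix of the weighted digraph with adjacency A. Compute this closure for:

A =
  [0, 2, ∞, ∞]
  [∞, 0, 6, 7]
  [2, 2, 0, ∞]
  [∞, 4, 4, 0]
Closure =
  [0, 2, 8, 9]
  [8, 0, 6, 7]
  [2, 2, 0, 9]
  [6, 4, 4, 0]

This is the Floyd-Warshall all-pairs shortest-path computation. For each intermediate vertex k = 0, 1, …, 3, update dist[i][j] ← min(dist[i][j], dist[i][k] + dist[k][j]). The final matrix gives, for each (i, j), the minimum total weight of any directed path from i to j (possibly empty when i = j).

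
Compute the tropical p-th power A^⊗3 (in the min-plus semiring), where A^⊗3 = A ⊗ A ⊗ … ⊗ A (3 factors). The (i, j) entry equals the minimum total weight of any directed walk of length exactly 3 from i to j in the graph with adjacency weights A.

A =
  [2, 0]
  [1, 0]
A^⊗3 =
  [1, 0]
  [1, 0]

Each entry (A^⊗3)_ij equals the minimum over all length-3 walks i = v_0 → v_1 → … → v_3 = j of Σ_t A[v_t][v_{t+1}]. For example, for (i, j) = (0, 1) we minimise over 4 possible intermediate vertex sequences; the minimum is 0, attained along the walk 0 → 1 → 1 → 1.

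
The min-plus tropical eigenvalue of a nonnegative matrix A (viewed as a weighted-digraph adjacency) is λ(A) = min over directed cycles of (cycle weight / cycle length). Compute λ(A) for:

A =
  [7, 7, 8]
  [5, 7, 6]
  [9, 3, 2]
λ(A) = 2

Enumerate directed cycles and compute their means (weight / length). Sample:
  cycle 0 → 0: weight = 7, length = 1, mean = 7/1 ≈ 7.000
  cycle 1 → 1: weight = 7, length = 1, mean = 7/1 ≈ 7.000
  cycle 2 → 2: weight = 2, length = 1, mean = 2/1 ≈ 2.000
  cycle 0 → 1 → 0: weight = 12, length = 2, mean = 12/2 ≈ 6.000
  cycle 0 → 2 → 0: weight = 17, length = 2, mean = 17/2 ≈ 8.500
  cycle 1 → 0 → 1: weight = 12, length = 2, mean = 12/2 ≈ 6.000
Minimum mean = 2.000, attained e.g. along the cycle 2 → 2 with weight 2 and length 1. So λ(A) = 2/1 = 2.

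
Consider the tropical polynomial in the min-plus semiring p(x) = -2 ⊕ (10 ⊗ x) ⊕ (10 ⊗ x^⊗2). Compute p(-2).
p(-2) = -2

A tropical monomial a ⊗ x^⊗i evaluates to a + i · x. Evaluating each term at x = -2:
  Term 0 contributes -2 + 0 · -2 = -2
  Term 1 contributes 10 + 1 · -2 = 8
  Term 2 contributes 10 + 2 · -2 = 6
p(-2) = ⊕ of these = min[-2, 8, 6] = -2.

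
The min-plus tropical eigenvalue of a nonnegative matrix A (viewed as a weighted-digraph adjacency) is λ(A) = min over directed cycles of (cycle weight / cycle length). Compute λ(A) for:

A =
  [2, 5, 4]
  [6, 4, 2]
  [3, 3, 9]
λ(A) = 2

Enumerate directed cycles and compute their means (weight / length). Sample:
  cycle 0 → 0: weight = 2, length = 1, mean = 2/1 ≈ 2.000
  cycle 1 → 1: weight = 4, length = 1, mean = 4/1 ≈ 4.000
  cycle 2 → 2: weight = 9, length = 1, mean = 9/1 ≈ 9.000
  cycle 0 → 1 → 0: weight = 11, length = 2, mean = 11/2 ≈ 5.500
  cycle 0 → 2 → 0: weight = 7, length = 2, mean = 7/2 ≈ 3.500
  cycle 1 → 0 → 1: weight = 11, length = 2, mean = 11/2 ≈ 5.500
Minimum mean = 2.000, attained e.g. along the cycle 0 → 0 with weight 2 and length 1. So λ(A) = 2/1 = 2.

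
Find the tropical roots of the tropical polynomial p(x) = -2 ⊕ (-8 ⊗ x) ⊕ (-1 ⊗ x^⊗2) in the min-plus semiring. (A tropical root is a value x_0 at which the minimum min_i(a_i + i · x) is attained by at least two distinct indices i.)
Roots: {-7, 6}

Each tropical root is a break point of the lower envelope of the lines y = a_i + i · x (there are 3 lines, with slopes 0, 1, ..., 2). Only the lines that attain the minimum somewhere contribute to roots; other lines are dominated. Here the surviving (envelope) indices are i = 2, i = 1, i = 0.
Intersections between consecutive envelope lines give the roots: for adjacent envelope indices i < j the intersection is x = (a_i − a_j) / (j − i). Reading off the sorted break points: {-7, 6}.
Verification: at each break x_0, at least two indices attain the minimum of min_i(a_i + i · x_0).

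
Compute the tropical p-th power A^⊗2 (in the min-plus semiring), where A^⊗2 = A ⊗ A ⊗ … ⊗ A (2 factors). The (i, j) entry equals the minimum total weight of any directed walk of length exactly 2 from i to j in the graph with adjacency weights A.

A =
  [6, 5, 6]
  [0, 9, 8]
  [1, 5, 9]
A^⊗2 =
  [5, 11, 12]
  [6, 5, 6]
  [5, 6, 7]

Each entry (A^⊗2)_ij equals the minimum over all length-2 walks i = v_0 → v_1 → … → v_2 = j of Σ_t A[v_t][v_{t+1}]. For example, for (i, j) = (0, 2) we minimise over 3 possible intermediate vertex sequences; the minimum is 12, attained along the walk 0 → 0 → 2.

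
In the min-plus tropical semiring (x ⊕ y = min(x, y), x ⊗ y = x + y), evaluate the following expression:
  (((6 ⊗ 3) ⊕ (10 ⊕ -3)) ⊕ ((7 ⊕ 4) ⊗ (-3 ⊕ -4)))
(((6 ⊗ 3) ⊕ (10 ⊕ -3)) ⊕ ((7 ⊕ 4) ⊗ (-3 ⊕ -4))) = -3

Expand innermost to outermost. Recall ⊕ takes the minimum of its arguments and ⊗ takes their sum. Working out the expression (((6 ⊗ 3) ⊕ (10 ⊕ -3)) ⊕ ((7 ⊕ 4) ⊗ (-3 ⊕ -4))) gives -3.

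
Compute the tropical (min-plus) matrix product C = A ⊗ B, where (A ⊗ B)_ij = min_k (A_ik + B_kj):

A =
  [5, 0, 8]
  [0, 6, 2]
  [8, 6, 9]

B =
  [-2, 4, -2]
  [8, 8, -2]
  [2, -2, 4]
A ⊗ B =
  [3, 6, -2]
  [-2, 0, -2]
  [6, 7, 4]

Apply the min-plus product entry-by-entry:
  C[0][0] = min over k of (A[0][0] + B[0][0] = 5 + -2 = 3, A[0][1] + B[1][0] = 0 + 8 = 8, A[0][2] + B[2][0] = 8 + 2 = 10) = 3 (attained at k = 0)
  C[0][1] = min over k of (A[0][0] + B[0][1] = 5 + 4 = 9, A[0][1] + B[1][1] = 0 + 8 = 8, A[0][2] + B[2][1] = 8 + -2 = 6) = 6 (attained at k = 2)
  C[0][2] = min over k of (A[0][0] + B[0][2] = 5 + -2 = 3, A[0][1] + B[1][2] = 0 + -2 = -2, A[0][2] + B[2][2] = 8 + 4 = 12) = -2 (attained at k = 1)
  C[1][0] = min over k of (A[1][0] + B[0][0] = 0 + -2 = -2, A[1][1] + B[1][0] = 6 + 8 = 14, A[1][2] + B[2][0] = 2 + 2 = 4) = -2 (attained at k = 0)
  C[1][1] = min over k of (A[1][0] + B[0][1] = 0 + 4 = 4, A[1][1] + B[1][1] = 6 + 8 = 14, A[1][2] + B[2][1] = 2 + -2 = 0) = 0 (attained at k = 2)
  C[1][2] = min over k of (A[1][0] + B[0][2] = 0 + -2 = -2, A[1][1] + B[1][2] = 6 + -2 = 4, A[1][2] + B[2][2] = 2 + 4 = 6) = -2 (attained at k = 0)
  C[2][0] = min over k of (A[2][0] + B[0][0] = 8 + -2 = 6, A[2][1] + B[1][0] = 6 + 8 = 14, A[2][2] + B[2][0] = 9 + 2 = 11) = 6 (attained at k = 0)
  C[2][1] = min over k of (A[2][0] + B[0][1] = 8 + 4 = 12, A[2][1] + B[1][1] = 6 + 8 = 14, A[2][2] + B[2][1] = 9 + -2 = 7) = 7 (attained at k = 2)
  C[2][2] = min over k of (A[2][0] + B[0][2] = 8 + -2 = 6, A[2][1] + B[1][2] = 6 + -2 = 4, A[2][2] + B[2][2] = 9 + 4 = 13) = 4 (attained at k = 1)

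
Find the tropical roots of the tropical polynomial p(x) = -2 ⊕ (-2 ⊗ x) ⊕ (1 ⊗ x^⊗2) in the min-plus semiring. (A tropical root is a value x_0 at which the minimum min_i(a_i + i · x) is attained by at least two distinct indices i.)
Roots: {-3, 0}

Each tropical root is a break point of the lower envelope of the lines y = a_i + i · x (there are 3 lines, with slopes 0, 1, ..., 2). Only the lines that attain the minimum somewhere contribute to roots; other lines are dominated. Here the surviving (envelope) indices are i = 2, i = 1, i = 0.
Intersections between consecutive envelope lines give the roots: for adjacent envelope indices i < j the intersection is x = (a_i − a_j) / (j − i). Reading off the sorted break points: {-3, 0}.
Verification: at each break x_0, at least two indices attain the minimum of min_i(a_i + i · x_0).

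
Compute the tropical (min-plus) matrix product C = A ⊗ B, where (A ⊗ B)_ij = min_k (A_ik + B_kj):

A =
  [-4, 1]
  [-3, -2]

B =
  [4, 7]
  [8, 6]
A ⊗ B =
  [0, 3]
  [1, 4]

Apply the min-plus product entry-by-entry:
  C[0][0] = min over k of (A[0][0] + B[0][0] = -4 + 4 = 0, A[0][1] + B[1][0] = 1 + 8 = 9) = 0 (attained at k = 0)
  C[0][1] = min over k of (A[0][0] + B[0][1] = -4 + 7 = 3, A[0][1] + B[1][1] = 1 + 6 = 7) = 3 (attained at k = 0)
  C[1][0] = min over k of (A[1][0] + B[0][0] = -3 + 4 = 1, A[1][1] + B[1][0] = -2 + 8 = 6) = 1 (attained at k = 0)
  C[1][1] = min over k of (A[1][0] + B[0][1] = -3 + 7 = 4, A[1][1] + B[1][1] = -2 + 6 = 4) = 4 (attained at k = 0)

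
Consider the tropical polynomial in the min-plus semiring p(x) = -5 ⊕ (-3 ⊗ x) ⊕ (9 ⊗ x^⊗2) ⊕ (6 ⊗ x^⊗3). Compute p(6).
p(6) = -5

A tropical monomial a ⊗ x^⊗i evaluates to a + i · x. Evaluating each term at x = 6:
  Term 0 contributes -5 + 0 · 6 = -5
  Term 1 contributes -3 + 1 · 6 = 3
  Term 2 contributes 9 + 2 · 6 = 21
  Term 3 contributes 6 + 3 · 6 = 24
p(6) = ⊕ of these = min[-5, 3, 21, 24] = -5.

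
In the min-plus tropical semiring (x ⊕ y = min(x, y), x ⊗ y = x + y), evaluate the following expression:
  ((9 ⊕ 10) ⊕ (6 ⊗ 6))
((9 ⊕ 10) ⊕ (6 ⊗ 6)) = 9

Expand innermost to outermost. Recall ⊕ takes the minimum of its arguments and ⊗ takes their sum. Working out the expression ((9 ⊕ 10) ⊕ (6 ⊗ 6)) gives 9.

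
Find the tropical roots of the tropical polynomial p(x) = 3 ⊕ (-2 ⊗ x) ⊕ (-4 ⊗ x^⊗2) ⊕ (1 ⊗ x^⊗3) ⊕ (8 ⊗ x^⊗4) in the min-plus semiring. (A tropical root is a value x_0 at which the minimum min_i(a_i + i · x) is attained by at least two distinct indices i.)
Roots: {-7, -5, 2, 5}

Each tropical root is a break point of the lower envelope of the lines y = a_i + i · x (there are 5 lines, with slopes 0, 1, ..., 4). Only the lines that attain the minimum somewhere contribute to roots; other lines are dominated. Here the surviving (envelope) indices are i = 4, i = 3, i = 2, i = 1, i = 0.
Intersections between consecutive envelope lines give the roots: for adjacent envelope indices i < j the intersection is x = (a_i − a_j) / (j − i). Reading off the sorted break points: {-7, -5, 2, 5}.
Verification: at each break x_0, at least two indices attain the minimum of min_i(a_i + i · x_0).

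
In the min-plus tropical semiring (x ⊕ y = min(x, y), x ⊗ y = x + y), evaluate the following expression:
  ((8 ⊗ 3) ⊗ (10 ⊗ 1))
((8 ⊗ 3) ⊗ (10 ⊗ 1)) = 22

Expand innermost to outermost. Recall ⊕ takes the minimum of its arguments and ⊗ takes their sum. Working out the expression ((8 ⊗ 3) ⊗ (10 ⊗ 1)) gives 22.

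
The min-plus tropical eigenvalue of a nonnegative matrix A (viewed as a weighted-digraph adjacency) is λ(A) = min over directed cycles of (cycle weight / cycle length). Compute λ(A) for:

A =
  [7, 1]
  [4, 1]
λ(A) = 1

Enumerate directed cycles and compute their means (weight / length). Sample:
  cycle 0 → 0: weight = 7, length = 1, mean = 7/1 ≈ 7.000
  cycle 1 → 1: weight = 1, length = 1, mean = 1/1 ≈ 1.000
  cycle 0 → 1 → 0: weight = 5, length = 2, mean = 5/2 ≈ 2.500
  cycle 1 → 0 → 1: weight = 5, length = 2, mean = 5/2 ≈ 2.500
Minimum mean = 1.000, attained e.g. along the cycle 1 → 1 with weight 1 and length 1. So λ(A) = 1/1 = 1.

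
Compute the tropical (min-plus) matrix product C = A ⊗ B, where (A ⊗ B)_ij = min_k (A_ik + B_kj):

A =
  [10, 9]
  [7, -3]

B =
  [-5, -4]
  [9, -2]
A ⊗ B =
  [5, 6]
  [2, -5]

Apply the min-plus product entry-by-entry:
  C[0][0] = min over k of (A[0][0] + B[0][0] = 10 + -5 = 5, A[0][1] + B[1][0] = 9 + 9 = 18) = 5 (attained at k = 0)
  C[0][1] = min over k of (A[0][0] + B[0][1] = 10 + -4 = 6, A[0][1] + B[1][1] = 9 + -2 = 7) = 6 (attained at k = 0)
  C[1][0] = min over k of (A[1][0] + B[0][0] = 7 + -5 = 2, A[1][1] + B[1][0] = -3 + 9 = 6) = 2 (attained at k = 0)
  C[1][1] = min over k of (A[1][0] + B[0][1] = 7 + -4 = 3, A[1][1] + B[1][1] = -3 + -2 = -5) = -5 (attained at k = 1)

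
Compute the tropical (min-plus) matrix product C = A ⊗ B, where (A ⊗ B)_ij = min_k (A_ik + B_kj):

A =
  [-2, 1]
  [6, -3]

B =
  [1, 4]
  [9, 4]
A ⊗ B =
  [-1, 2]
  [6, 1]

Apply the min-plus product entry-by-entry:
  C[0][0] = min over k of (A[0][0] + B[0][0] = -2 + 1 = -1, A[0][1] + B[1][0] = 1 + 9 = 10) = -1 (attained at k = 0)
  C[0][1] = min over k of (A[0][0] + B[0][1] = -2 + 4 = 2, A[0][1] + B[1][1] = 1 + 4 = 5) = 2 (attained at k = 0)
  C[1][0] = min over k of (A[1][0] + B[0][0] = 6 + 1 = 7, A[1][1] + B[1][0] = -3 + 9 = 6) = 6 (attained at k = 1)
  C[1][1] = min over k of (A[1][0] + B[0][1] = 6 + 4 = 10, A[1][1] + B[1][1] = -3 + 4 = 1) = 1 (attained at k = 1)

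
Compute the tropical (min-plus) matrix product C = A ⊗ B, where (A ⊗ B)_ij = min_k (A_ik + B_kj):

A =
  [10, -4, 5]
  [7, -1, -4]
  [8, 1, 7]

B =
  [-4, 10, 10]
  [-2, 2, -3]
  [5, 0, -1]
A ⊗ B =
  [-6, -2, -7]
  [-3, -4, -5]
  [-1, 3, -2]

Apply the min-plus product entry-by-entry:
  C[0][0] = min over k of (A[0][0] + B[0][0] = 10 + -4 = 6, A[0][1] + B[1][0] = -4 + -2 = -6, A[0][2] + B[2][0] = 5 + 5 = 10) = -6 (attained at k = 1)
  C[0][1] = min over k of (A[0][0] + B[0][1] = 10 + 10 = 20, A[0][1] + B[1][1] = -4 + 2 = -2, A[0][2] + B[2][1] = 5 + 0 = 5) = -2 (attained at k = 1)
  C[0][2] = min over k of (A[0][0] + B[0][2] = 10 + 10 = 20, A[0][1] + B[1][2] = -4 + -3 = -7, A[0][2] + B[2][2] = 5 + -1 = 4) = -7 (attained at k = 1)
  C[1][0] = min over k of (A[1][0] + B[0][0] = 7 + -4 = 3, A[1][1] + B[1][0] = -1 + -2 = -3, A[1][2] + B[2][0] = -4 + 5 = 1) = -3 (attained at k = 1)
  C[1][1] = min over k of (A[1][0] + B[0][1] = 7 + 10 = 17, A[1][1] + B[1][1] = -1 + 2 = 1, A[1][2] + B[2][1] = -4 + 0 = -4) = -4 (attained at k = 2)
  C[1][2] = min over k of (A[1][0] + B[0][2] = 7 + 10 = 17, A[1][1] + B[1][2] = -1 + -3 = -4, A[1][2] + B[2][2] = -4 + -1 = -5) = -5 (attained at k = 2)
  C[2][0] = min over k of (A[2][0] + B[0][0] = 8 + -4 = 4, A[2][1] + B[1][0] = 1 + -2 = -1, A[2][2] + B[2][0] = 7 + 5 = 12) = -1 (attained at k = 1)
  C[2][1] = min over k of (A[2][0] + B[0][1] = 8 + 10 = 18, A[2][1] + B[1][1] = 1 + 2 = 3, A[2][2] + B[2][1] = 7 + 0 = 7) = 3 (attained at k = 1)
  C[2][2] = min over k of (A[2][0] + B[0][2] = 8 + 10 = 18, A[2][1] + B[1][2] = 1 + -3 = -2, A[2][2] + B[2][2] = 7 + -1 = 6) = -2 (attained at k = 1)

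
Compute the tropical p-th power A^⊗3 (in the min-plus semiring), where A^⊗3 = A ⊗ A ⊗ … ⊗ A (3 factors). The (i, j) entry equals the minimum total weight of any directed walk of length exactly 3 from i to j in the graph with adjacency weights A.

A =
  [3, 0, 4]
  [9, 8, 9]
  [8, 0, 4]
A^⊗3 =
  [9, 6, 10]
  [15, 12, 16]
  [12, 8, 12]

Each entry (A^⊗3)_ij equals the minimum over all length-3 walks i = v_0 → v_1 → … → v_3 = j of Σ_t A[v_t][v_{t+1}]. For example, for (i, j) = (0, 2) we minimise over 9 possible intermediate vertex sequences; the minimum is 10, attained along the walk 0 → 0 → 0 → 2.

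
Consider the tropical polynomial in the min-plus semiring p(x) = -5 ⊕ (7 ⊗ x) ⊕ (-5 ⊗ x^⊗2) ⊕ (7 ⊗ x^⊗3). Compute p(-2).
p(-2) = -9

A tropical monomial a ⊗ x^⊗i evaluates to a + i · x. Evaluating each term at x = -2:
  Term 0 contributes -5 + 0 · -2 = -5
  Term 1 contributes 7 + 1 · -2 = 5
  Term 2 contributes -5 + 2 · -2 = -9
  Term 3 contributes 7 + 3 · -2 = 1
p(-2) = ⊕ of these = min[-5, 5, -9, 1] = -9.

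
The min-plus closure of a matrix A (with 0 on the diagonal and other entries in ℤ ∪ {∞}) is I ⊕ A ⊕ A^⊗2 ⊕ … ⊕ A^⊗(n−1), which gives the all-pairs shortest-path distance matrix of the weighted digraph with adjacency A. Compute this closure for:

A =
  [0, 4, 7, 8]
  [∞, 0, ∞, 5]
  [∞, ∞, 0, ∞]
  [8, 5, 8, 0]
Closure =
  [0, 4, 7, 8]
  [13, 0, 13, 5]
  [∞, ∞, 0, ∞]
  [8, 5, 8, 0]

This is the Floyd-Warshall all-pairs shortest-path computation. For each intermediate vertex k = 0, 1, …, 3, update dist[i][j] ← min(dist[i][j], dist[i][k] + dist[k][j]). The final matrix gives, for each (i, j), the minimum total weight of any directed path from i to j (possibly empty when i = j).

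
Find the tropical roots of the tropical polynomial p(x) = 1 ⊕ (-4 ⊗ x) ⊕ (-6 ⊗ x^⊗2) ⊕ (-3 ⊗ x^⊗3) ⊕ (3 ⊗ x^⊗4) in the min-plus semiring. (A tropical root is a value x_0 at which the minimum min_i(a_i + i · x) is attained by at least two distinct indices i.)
Roots: {-6, -3, 2, 5}

Each tropical root is a break point of the lower envelope of the lines y = a_i + i · x (there are 5 lines, with slopes 0, 1, ..., 4). Only the lines that attain the minimum somewhere contribute to roots; other lines are dominated. Here the surviving (envelope) indices are i = 4, i = 3, i = 2, i = 1, i = 0.
Intersections between consecutive envelope lines give the roots: for adjacent envelope indices i < j the intersection is x = (a_i − a_j) / (j − i). Reading off the sorted break points: {-6, -3, 2, 5}.
Verification: at each break x_0, at least two indices attain the minimum of min_i(a_i + i · x_0).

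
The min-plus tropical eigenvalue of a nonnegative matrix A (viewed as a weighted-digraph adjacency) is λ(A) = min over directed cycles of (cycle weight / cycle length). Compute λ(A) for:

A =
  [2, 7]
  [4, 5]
λ(A) = 2

Enumerate directed cycles and compute their means (weight / length). Sample:
  cycle 0 → 0: weight = 2, length = 1, mean = 2/1 ≈ 2.000
  cycle 1 → 1: weight = 5, length = 1, mean = 5/1 ≈ 5.000
  cycle 0 → 1 → 0: weight = 11, length = 2, mean = 11/2 ≈ 5.500
  cycle 1 → 0 → 1: weight = 11, length = 2, mean = 11/2 ≈ 5.500
Minimum mean = 2.000, attained e.g. along the cycle 0 → 0 with weight 2 and length 1. So λ(A) = 2/1 = 2.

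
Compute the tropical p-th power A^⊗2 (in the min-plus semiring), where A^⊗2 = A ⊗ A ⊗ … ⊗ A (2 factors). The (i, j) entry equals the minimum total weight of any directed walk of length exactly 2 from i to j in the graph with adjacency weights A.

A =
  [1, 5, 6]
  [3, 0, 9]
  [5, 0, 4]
A^⊗2 =
  [2, 5, 7]
  [3, 0, 9]
  [3, 0, 8]

Each entry (A^⊗2)_ij equals the minimum over all length-2 walks i = v_0 → v_1 → … → v_2 = j of Σ_t A[v_t][v_{t+1}]. For example, for (i, j) = (0, 2) we minimise over 3 possible intermediate vertex sequences; the minimum is 7, attained along the walk 0 → 0 → 2.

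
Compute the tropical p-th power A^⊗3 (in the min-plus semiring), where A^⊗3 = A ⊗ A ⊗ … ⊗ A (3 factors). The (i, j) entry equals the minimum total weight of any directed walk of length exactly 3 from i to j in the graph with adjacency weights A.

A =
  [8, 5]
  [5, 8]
A^⊗3 =
  [18, 15]
  [15, 18]

Each entry (A^⊗3)_ij equals the minimum over all length-3 walks i = v_0 → v_1 → … → v_3 = j of Σ_t A[v_t][v_{t+1}]. For example, for (i, j) = (0, 1) we minimise over 4 possible intermediate vertex sequences; the minimum is 15, attained along the walk 0 → 1 → 0 → 1.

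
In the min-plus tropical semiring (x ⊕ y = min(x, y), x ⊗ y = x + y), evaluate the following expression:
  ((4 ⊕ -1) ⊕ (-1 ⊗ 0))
((4 ⊕ -1) ⊕ (-1 ⊗ 0)) = -1

Expand innermost to outermost. Recall ⊕ takes the minimum of its arguments and ⊗ takes their sum. Working out the expression ((4 ⊕ -1) ⊕ (-1 ⊗ 0)) gives -1.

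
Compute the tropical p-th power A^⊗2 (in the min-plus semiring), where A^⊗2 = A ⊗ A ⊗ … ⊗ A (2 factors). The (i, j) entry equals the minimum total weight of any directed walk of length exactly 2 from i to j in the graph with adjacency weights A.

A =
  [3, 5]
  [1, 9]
A^⊗2 =
  [6, 8]
  [4, 6]

Each entry (A^⊗2)_ij equals the minimum over all length-2 walks i = v_0 → v_1 → … → v_2 = j of Σ_t A[v_t][v_{t+1}]. For example, for (i, j) = (0, 1) we minimise over 2 possible intermediate vertex sequences; the minimum is 8, attained along the walk 0 → 0 → 1.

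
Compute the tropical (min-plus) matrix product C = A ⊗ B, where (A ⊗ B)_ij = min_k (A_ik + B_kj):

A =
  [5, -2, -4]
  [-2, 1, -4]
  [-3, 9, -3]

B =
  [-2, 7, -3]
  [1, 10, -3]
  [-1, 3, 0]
A ⊗ B =
  [-5, -1, -5]
  [-5, -1, -5]
  [-5, 0, -6]

Apply the min-plus product entry-by-entry:
  C[0][0] = min over k of (A[0][0] + B[0][0] = 5 + -2 = 3, A[0][1] + B[1][0] = -2 + 1 = -1, A[0][2] + B[2][0] = -4 + -1 = -5) = -5 (attained at k = 2)
  C[0][1] = min over k of (A[0][0] + B[0][1] = 5 + 7 = 12, A[0][1] + B[1][1] = -2 + 10 = 8, A[0][2] + B[2][1] = -4 + 3 = -1) = -1 (attained at k = 2)
  C[0][2] = min over k of (A[0][0] + B[0][2] = 5 + -3 = 2, A[0][1] + B[1][2] = -2 + -3 = -5, A[0][2] + B[2][2] = -4 + 0 = -4) = -5 (attained at k = 1)
  C[1][0] = min over k of (A[1][0] + B[0][0] = -2 + -2 = -4, A[1][1] + B[1][0] = 1 + 1 = 2, A[1][2] + B[2][0] = -4 + -1 = -5) = -5 (attained at k = 2)
  C[1][1] = min over k of (A[1][0] + B[0][1] = -2 + 7 = 5, A[1][1] + B[1][1] = 1 + 10 = 11, A[1][2] + B[2][1] = -4 + 3 = -1) = -1 (attained at k = 2)
  C[1][2] = min over k of (A[1][0] + B[0][2] = -2 + -3 = -5, A[1][1] + B[1][2] = 1 + -3 = -2, A[1][2] + B[2][2] = -4 + 0 = -4) = -5 (attained at k = 0)
  C[2][0] = min over k of (A[2][0] + B[0][0] = -3 + -2 = -5, A[2][1] + B[1][0] = 9 + 1 = 10, A[2][2] + B[2][0] = -3 + -1 = -4) = -5 (attained at k = 0)
  C[2][1] = min over k of (A[2][0] + B[0][1] = -3 + 7 = 4, A[2][1] + B[1][1] = 9 + 10 = 19, A[2][2] + B[2][1] = -3 + 3 = 0) = 0 (attained at k = 2)
  C[2][2] = min over k of (A[2][0] + B[0][2] = -3 + -3 = -6, A[2][1] + B[1][2] = 9 + -3 = 6, A[2][2] + B[2][2] = -3 + 0 = -3) = -6 (attained at k = 0)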